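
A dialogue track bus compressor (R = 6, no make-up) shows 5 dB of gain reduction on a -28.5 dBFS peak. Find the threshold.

-34.5 dBFS

Input is 6 dB above T (since output overshoot × R = input overshoot: (-33.5 − T)·6 = -28.5 − T gives T = -34.5 dBFS).
Check: -34.5 + (-28.5 − (-34.5))/6 = -34.5 + 1 = -33.5 dBFS. ✓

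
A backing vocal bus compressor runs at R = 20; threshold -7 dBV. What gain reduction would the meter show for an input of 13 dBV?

19 dB

Overshoot = 13 − (-7) = 20 dB.
A 20:1 ratio leaves 1 dB of that excess.
Gain reduction = 20 − 1 = 19 dB.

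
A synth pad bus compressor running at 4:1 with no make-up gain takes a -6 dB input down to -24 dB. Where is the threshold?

Input is 24 dB above T (since output overshoot × R = input overshoot: (-24 − T)·4 = -6 − T gives T = -30 dB).
Check: -30 + (-6 − (-30))/4 = -30 + 6 = -24 dB. ✓

-30 dB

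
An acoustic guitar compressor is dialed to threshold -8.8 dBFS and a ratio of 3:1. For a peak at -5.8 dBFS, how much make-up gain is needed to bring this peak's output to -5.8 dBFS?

2 dB

Without make-up, output = threshold + overshoot/3 = -8.8 + 1 = -7.8 dBFS.
Gap to target: 2 dB.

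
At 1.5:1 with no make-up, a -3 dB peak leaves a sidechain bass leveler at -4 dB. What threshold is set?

-6 dB

Gain reduction = -3 − (-4) = 1 dB; output overshoot = GR / (R − 1) = 1 / 0.5 = 2 dB.
Threshold = output − output overshoot = -4 − 2 = -6 dB.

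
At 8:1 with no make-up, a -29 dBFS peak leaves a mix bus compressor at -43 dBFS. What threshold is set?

-45 dBFS

Input is 16 dB above T (since output overshoot × R = input overshoot: (-43 − T)·8 = -29 − T gives T = -45 dBFS).
Check: -45 + (-29 − (-45))/8 = -45 + 2 = -43 dBFS. ✓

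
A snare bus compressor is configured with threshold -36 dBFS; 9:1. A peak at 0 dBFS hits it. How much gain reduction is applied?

32 dB

0 dBFS exceeds the threshold by 36 dB.
After 9:1 compression the overshoot becomes 36/9 = 4 dB.
Gain reduction = 36 − 4 = 32 dB.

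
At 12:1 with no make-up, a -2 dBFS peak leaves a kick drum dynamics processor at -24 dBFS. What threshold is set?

-26 dBFS

Input is 24 dB above T (since output overshoot × R = input overshoot: (-24 − T)·12 = -2 − T gives T = -26 dBFS).
Check: -26 + (-2 − (-26))/12 = -26 + 2 = -24 dBFS. ✓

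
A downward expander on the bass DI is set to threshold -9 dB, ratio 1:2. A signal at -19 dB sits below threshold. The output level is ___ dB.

Below threshold, a 1:2 expander applies gain = (2−1)×(T − x) of attenuation.
(2−1) × 10 = 10 dB, so output = -19 − 10 = -29 dB.

-29 dB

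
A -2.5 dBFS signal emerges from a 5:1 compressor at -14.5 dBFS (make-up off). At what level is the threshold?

Gain reduction = -2.5 − (-14.5) = 12 dB; output overshoot = GR / (R − 1) = 12 / 4 = 3 dB.
Threshold = output − output overshoot = -14.5 − 3 = -17.5 dBFS.

-17.5 dBFS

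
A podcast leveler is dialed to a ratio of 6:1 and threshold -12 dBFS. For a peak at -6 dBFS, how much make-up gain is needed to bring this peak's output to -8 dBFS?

3 dB

Without make-up, output = threshold + overshoot/6 = -12 + 1 = -11 dBFS.
Gap to target: 3 dB.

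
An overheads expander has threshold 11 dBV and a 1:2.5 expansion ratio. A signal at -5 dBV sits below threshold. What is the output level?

-29 dBV

The input is 16 dB below the 11 dBV threshold.
A 1:2.5 expander multiplies undershoot by 2.5: 16 × 2.5 = 40 dB below threshold.
Output = 11 − 40 = -29 dBV.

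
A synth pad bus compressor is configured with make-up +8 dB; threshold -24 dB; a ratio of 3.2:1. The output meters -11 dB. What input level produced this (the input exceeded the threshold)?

Remove make-up: -11 − 8 = -19 dB.
Post-compression overshoot = -19 − (-24) = 5 dB.
Undo the ratio: input overshoot = 5 × 3.2 = 16 dB, giving input = -8 dB.

-8 dB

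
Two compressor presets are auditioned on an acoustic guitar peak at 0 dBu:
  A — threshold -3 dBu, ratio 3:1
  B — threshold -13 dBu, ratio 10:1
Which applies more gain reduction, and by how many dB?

A: overshoot 3 dB → output overshoot 1 dB → GR 2 dB.
B: overshoot 13 dB → output overshoot 1.3 dB → GR 11.7 dB.
B applies 9.7 dB more gain reduction.

B, by 9.7 dB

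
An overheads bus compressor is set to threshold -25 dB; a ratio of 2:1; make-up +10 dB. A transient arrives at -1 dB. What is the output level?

-3 dB

The input is 24 dB above the -25 dB threshold.
At 2:1 the overshoot is divided by 2, leaving 12 dB above threshold.
That puts the output at -13 dB; make-up adds 10 dB, giving -3 dB.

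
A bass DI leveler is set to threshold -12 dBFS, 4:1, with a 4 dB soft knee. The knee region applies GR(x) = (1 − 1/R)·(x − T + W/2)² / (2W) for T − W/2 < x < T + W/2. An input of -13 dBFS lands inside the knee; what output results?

x − T + W/2 = -13 − (-12) + 2 = 1.
GR = (1 − 1/4) × 1² / 8 = 0.75 × 1 / 8 = 0.09375 dB.
Output = -13 − 0.09375 = -13.09375 dBFS.

-13.09375 dBFS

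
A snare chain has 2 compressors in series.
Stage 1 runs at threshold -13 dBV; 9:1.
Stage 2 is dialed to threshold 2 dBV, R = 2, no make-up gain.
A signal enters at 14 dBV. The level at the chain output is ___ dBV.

-10 dBV

Stage 1: 14 dBV is 27 dB over -13 dBV; at 9:1 that becomes 3 dB over, giving -10 dBV.
Stage 2: below threshold (-10 ≤ 2); passes unchanged; output -10 dBV.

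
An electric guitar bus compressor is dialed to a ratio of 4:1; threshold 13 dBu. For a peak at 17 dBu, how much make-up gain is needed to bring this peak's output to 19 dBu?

The peak compresses to 13 + 4/4 = 14 dBu.
To reach 19 dBu requires 19 − 14 = 5 dB of make-up.

5 dB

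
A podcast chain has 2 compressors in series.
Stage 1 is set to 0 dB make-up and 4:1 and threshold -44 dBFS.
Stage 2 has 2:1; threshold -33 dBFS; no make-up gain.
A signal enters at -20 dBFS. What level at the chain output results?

-38 dBFS

Stage 1: overshoot 24 dB → 24/4 = 6 dB → -38 dBFS.
Stage 2: -38 dBFS ≤ -33 dBFS, so stage 2 doesn't engage; output -38 dBFS.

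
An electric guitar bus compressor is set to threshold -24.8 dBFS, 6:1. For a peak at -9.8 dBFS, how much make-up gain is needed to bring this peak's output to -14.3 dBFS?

Overshoot 15 dB → 15/6 = 2.5 dB after compression, so the compressed level is -24.8 + 2.5 = -22.3 dBFS.
Make-up = target − compressed = -14.3 − (-22.3) = 8 dB.

8 dB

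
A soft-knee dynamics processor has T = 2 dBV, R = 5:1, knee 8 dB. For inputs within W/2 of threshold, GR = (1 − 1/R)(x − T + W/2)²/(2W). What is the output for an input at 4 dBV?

x − T + W/2 = 4 − 2 + 4 = 6.
GR = (1 − 1/5) × 6² / 16 = 0.8 × 36 / 16 = 1.8 dB.
Output = 4 − 1.8 = 2.2 dBV.

2.2 dBV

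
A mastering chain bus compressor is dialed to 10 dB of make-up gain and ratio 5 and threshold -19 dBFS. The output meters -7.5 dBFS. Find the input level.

Before make-up, the level was -7.5 − 10 = -17.5 dBFS.
That's 1.5 dB above the -19 dBFS threshold.
Undo the ratio: input overshoot = 1.5 × 5 = 7.5 dB, giving input = -11.5 dBFS.

-11.5 dBFS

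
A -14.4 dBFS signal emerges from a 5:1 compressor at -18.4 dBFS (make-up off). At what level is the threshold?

-19.4 dBFS

Input is 5 dB above T (since output overshoot × R = input overshoot: (-18.4 − T)·5 = -14.4 − T gives T = -19.4 dBFS).
Check: -19.4 + (-14.4 − (-19.4))/5 = -19.4 + 1 = -18.4 dBFS. ✓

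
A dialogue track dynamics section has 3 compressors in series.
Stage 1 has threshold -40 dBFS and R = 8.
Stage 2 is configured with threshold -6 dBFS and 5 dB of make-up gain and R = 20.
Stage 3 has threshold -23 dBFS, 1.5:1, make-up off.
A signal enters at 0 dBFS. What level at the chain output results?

-30 dBFS

Stage 1: 0 dBFS is 40 dB over -40 dBFS; at 8:1 that becomes 5 dB over, giving -35 dBFS.
Stage 2: -35 dBFS ≤ -6 dBFS, so stage 2 doesn't engage; make-up brings it to -30 dBFS.
Stage 3: -30 dBFS is at or below the -23 dBFS threshold — no compression; output -30 dBFS.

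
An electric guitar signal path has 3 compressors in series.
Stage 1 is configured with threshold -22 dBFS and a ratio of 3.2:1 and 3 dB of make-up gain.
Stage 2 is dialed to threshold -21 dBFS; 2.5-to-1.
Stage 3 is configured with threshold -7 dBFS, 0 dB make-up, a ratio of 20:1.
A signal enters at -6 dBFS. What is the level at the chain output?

-18.2 dBFS

Stage 1: -6 dBFS is 16 dB over -22 dBFS; at 3.2:1 that becomes 5 dB over, giving -17 dBFS; +3 dB make-up → -14 dBFS.
Stage 2: -14 dBFS is 7 dB over -21 dBFS; at 2.5:1 that becomes 2.8 dB over, giving -18.2 dBFS.
Stage 3: -18.2 dBFS is at or below the -7 dBFS threshold — no compression; output -18.2 dBFS.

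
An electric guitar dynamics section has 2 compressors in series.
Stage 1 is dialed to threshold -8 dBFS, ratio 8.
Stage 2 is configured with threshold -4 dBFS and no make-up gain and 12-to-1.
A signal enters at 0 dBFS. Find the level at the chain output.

-7 dBFS

Stage 1: 8 dB above -8 dBFS, reduced 8:1 to 1 dB above → -7 dBFS.
Stage 2: below threshold (-7 ≤ -4); passes unchanged; output -7 dBFS.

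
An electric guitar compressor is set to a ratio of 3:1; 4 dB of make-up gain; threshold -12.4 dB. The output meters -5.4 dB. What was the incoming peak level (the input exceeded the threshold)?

Stripping the +4 dB make-up gives -9.4 dB at the gain stage.
The compressed level sits -9.4 − (-12.4) = 3 dB over threshold.
Undo the ratio: input overshoot = 3 × 3 = 9 dB, giving input = -3.4 dB.

-3.4 dB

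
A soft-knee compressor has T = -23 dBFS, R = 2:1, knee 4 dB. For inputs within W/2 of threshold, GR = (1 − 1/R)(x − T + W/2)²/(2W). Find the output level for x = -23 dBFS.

x − T + W/2 = -23 − (-23) + 2 = 2.
GR = (1 − 1/2) × 2² / 8 = 0.5 × 4 / 8 = 0.25 dB.
Output = -23 − 0.25 = -23.25 dBFS.

-23.25 dBFS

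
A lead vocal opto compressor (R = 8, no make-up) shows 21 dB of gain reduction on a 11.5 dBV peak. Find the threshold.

Input is 24 dB above T (since output overshoot × R = input overshoot: (-9.5 − T)·8 = 11.5 − T gives T = -12.5 dBV).
Check: -12.5 + (11.5 − (-12.5))/8 = -12.5 + 3 = -9.5 dBV. ✓

-12.5 dBV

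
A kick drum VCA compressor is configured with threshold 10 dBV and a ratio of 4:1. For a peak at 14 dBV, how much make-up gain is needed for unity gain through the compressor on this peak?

Overshoot 4 dB → 4/4 = 1 dB after compression, so the compressed level is 10 + 1 = 11 dBV.
Make-up = target − compressed = 14 − 11 = 3 dB.

3 dB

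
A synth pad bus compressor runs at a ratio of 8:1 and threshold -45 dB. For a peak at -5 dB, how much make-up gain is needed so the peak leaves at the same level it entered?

35 dB

Without make-up, output = threshold + overshoot/8 = -45 + 5 = -40 dB.
Gap to target: 35 dB.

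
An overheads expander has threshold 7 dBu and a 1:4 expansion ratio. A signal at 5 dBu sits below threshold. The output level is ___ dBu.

Undershoot = 7 − 5 = 2 dB.
At 1:4, that expands to 8 dB under threshold.
Output = 7 − 8 = -1 dBu.

-1 dBu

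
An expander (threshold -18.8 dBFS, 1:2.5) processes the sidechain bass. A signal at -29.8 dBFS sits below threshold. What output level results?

The input is 11 dB below the -18.8 dBFS threshold.
A 1:2.5 expander multiplies undershoot by 2.5: 11 × 2.5 = 27.5 dB below threshold.
Output = -18.8 − 27.5 = -46.3 dBFS.

-46.3 dBFS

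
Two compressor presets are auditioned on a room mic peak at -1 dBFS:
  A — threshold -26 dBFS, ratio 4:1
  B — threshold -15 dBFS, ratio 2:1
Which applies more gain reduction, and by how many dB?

A, by 11.75 dB

A: 25 dB over, compressed to 6.25 dB over, so 18.75 dB of GR.
B: 14 dB over, compressed to 7 dB over, so 7 dB of GR.
A reduces 11.75 dB more.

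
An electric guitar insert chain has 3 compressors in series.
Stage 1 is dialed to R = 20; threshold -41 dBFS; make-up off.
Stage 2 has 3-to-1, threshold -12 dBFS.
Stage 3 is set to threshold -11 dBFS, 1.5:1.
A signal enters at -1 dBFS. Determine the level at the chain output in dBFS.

-39 dBFS

Stage 1: overshoot 40 dB → 40/20 = 2 dB → -39 dBFS.
Stage 2: -39 dBFS ≤ -12 dBFS, so stage 2 doesn't engage; output -39 dBFS.
Stage 3: -39 dBFS is at or below the -11 dBFS threshold — no compression; output -39 dBFS.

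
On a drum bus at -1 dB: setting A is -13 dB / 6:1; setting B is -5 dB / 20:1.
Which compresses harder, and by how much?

A: GR = 12 − 12/6 = 10 dB.
B: GR = 4 − 4/20 = 3.8 dB.
A reduces 6.2 dB more.

A, by 6.2 dB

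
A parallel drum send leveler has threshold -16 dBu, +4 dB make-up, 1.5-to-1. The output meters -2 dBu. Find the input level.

Before make-up, the level was -2 − 4 = -6 dBu.
Post-compression overshoot = -6 − (-16) = 10 dB.
Undo the ratio: input overshoot = 10 × 1.5 = 15 dB, giving input = -1 dBu.

-1 dBu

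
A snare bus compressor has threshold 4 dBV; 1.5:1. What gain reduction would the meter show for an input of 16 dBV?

Overshoot = 16 − 4 = 12 dB.
A 1.5:1 ratio leaves 8 dB of that excess.
So the signal is attenuated by 12 − 8 = 4 dB.

4 dB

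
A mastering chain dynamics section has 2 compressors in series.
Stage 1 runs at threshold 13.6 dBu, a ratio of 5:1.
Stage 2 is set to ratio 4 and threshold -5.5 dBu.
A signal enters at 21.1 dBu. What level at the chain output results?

Stage 1: 7.5 dB above 13.6 dBu, reduced 5:1 to 1.5 dB above → 15.1 dBu.
Stage 2: 15.1 dBu is 20.6 dB over -5.5 dBu; at 4:1 that becomes 5.15 dB over, giving -0.35 dBu.

-0.35 dBu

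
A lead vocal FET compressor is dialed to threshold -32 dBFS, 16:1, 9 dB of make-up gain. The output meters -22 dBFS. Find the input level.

-16 dBFS

Stripping the +9 dB make-up gives -31 dBFS at the gain stage.
That's 1 dB above the -32 dBFS threshold.
Before 16:1 compression the overshoot was 1 × 16 = 16 dB, so input = -32 + 16 = -16 dBFS.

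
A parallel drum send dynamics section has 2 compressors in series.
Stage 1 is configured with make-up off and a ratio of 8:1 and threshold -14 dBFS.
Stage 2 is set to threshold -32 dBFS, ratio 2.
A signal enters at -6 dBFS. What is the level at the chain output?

Stage 1: overshoot 8 dB → 8/8 = 1 dB → -13 dBFS.
Stage 2: -13 dBFS is 19 dB over -32 dBFS; at 2:1 that becomes 9.5 dB over, giving -22.5 dBFS.

-22.5 dBFS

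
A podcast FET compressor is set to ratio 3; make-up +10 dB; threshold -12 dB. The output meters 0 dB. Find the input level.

-6 dB

Before make-up, the level was 0 − 10 = -10 dB.
Post-compression overshoot = -10 − (-12) = 2 dB.
Undo the ratio: input overshoot = 2 × 3 = 6 dB, giving input = -6 dB.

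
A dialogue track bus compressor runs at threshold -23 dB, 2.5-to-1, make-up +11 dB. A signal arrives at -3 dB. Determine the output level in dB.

-4 dB

Overshoot: -3 − (-23) = 20 dB.
2.5:1 compression reduces that to 20/2.5 = 8 dB over.
That puts the output at -15 dB; make-up adds 11 dB, giving -4 dB.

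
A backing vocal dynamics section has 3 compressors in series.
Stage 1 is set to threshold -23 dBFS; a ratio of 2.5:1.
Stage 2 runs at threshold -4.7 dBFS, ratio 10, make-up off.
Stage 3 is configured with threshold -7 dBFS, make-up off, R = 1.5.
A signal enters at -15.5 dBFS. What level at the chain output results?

-20 dBFS

Stage 1: -15.5 dBFS is 7.5 dB over -23 dBFS; at 2.5:1 that becomes 3 dB over, giving -20 dBFS.
Stage 2: -20 dBFS is at or below the -4.7 dBFS threshold — no compression; output -20 dBFS.
Stage 3: below threshold (-20 ≤ -7); passes unchanged; output -20 dBFS.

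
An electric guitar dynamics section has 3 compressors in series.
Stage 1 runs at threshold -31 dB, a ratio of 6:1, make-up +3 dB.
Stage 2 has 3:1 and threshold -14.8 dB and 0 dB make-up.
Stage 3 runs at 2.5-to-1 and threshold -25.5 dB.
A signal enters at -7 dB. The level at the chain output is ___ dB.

Stage 1: -7 dB is 24 dB over -31 dB; at 6:1 that becomes 4 dB over, giving -27 dB; +3 dB make-up → -24 dB.
Stage 2: below threshold (-24 ≤ -14.8); passes unchanged; output -24 dB.
Stage 3: overshoot 1.5 dB → 1.5/2.5 = 0.6 dB → -24.9 dB.

-24.9 dB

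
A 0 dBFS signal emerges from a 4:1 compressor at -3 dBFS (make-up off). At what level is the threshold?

-4 dBFS

Input is 4 dB above T (since output overshoot × R = input overshoot: (-3 − T)·4 = 0 − T gives T = -4 dBFS).
Check: -4 + (0 − (-4))/4 = -4 + 1 = -3 dBFS. ✓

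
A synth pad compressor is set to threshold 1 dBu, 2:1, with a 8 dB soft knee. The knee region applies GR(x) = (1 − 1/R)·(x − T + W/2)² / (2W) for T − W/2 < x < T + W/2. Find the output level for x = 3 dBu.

1.875 dBu

x − T + W/2 = 3 − 1 + 4 = 6.
GR = (1 − 1/2) × 6² / 16 = 0.5 × 36 / 16 = 1.125 dB.
Output = 3 − 1.125 = 1.875 dBu.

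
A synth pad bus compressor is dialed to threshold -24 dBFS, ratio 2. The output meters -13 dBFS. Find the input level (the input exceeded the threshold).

-2 dBFS

Post-compression overshoot = -13 − (-24) = 11 dB.
Before 2:1 compression the overshoot was 11 × 2 = 22 dB, so input = -24 + 22 = -2 dBFS.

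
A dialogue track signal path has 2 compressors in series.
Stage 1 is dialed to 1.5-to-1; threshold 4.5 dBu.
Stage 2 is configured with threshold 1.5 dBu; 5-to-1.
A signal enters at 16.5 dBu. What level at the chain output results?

3.7 dBu

Stage 1: 12 dB above 4.5 dBu, reduced 1.5:1 to 8 dB above → 12.5 dBu.
Stage 2: overshoot 11 dB → 11/5 = 2.2 dB → 3.7 dBu.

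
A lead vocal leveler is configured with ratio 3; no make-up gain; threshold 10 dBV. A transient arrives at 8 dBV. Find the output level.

8 dBV is 2 dB below the 10 dBV threshold, so no gain reduction is applied.
Output = input = 8 dBV.

8 dBV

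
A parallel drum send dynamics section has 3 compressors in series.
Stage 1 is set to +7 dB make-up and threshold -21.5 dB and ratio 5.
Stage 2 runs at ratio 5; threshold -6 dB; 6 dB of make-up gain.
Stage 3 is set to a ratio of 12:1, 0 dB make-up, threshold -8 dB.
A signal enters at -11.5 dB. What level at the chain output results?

Stage 1: overshoot 10 dB → 10/5 = 2 dB → -19.5 dB; +7 dB make-up → -12.5 dB.
Stage 2: -12.5 dB ≤ -6 dB, so stage 2 doesn't engage; make-up brings it to -6.5 dB.
Stage 3: overshoot 1.5 dB → 1.5/12 = 0.125 dB → -7.875 dB.

-7.875 dB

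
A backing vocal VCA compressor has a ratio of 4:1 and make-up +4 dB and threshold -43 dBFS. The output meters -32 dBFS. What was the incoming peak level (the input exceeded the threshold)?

-15 dBFS

Stripping the +4 dB make-up gives -36 dBFS at the gain stage.
The compressed level sits -36 − (-43) = 7 dB over threshold.
Before 4:1 compression the overshoot was 7 × 4 = 28 dB, so input = -43 + 28 = -15 dBFS.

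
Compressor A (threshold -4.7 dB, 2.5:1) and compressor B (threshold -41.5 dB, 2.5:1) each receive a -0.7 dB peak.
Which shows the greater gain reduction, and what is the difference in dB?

A: 4 dB over, compressed to 1.6 dB over, so 2.4 dB of GR.
B: 40.8 dB over, compressed to 16.32 dB over, so 24.48 dB of GR.
Difference: 22.08 dB in favour of B.

B, by 22.08 dB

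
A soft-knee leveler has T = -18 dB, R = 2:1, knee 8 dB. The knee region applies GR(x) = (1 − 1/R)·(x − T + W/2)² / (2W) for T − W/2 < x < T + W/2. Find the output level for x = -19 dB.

-19.28125 dB

x − T + W/2 = -19 − (-18) + 4 = 3.
GR = (1 − 1/2) × 3² / 16 = 0.5 × 9 / 16 = 0.28125 dB.
Output = -19 − 0.28125 = -19.28125 dB.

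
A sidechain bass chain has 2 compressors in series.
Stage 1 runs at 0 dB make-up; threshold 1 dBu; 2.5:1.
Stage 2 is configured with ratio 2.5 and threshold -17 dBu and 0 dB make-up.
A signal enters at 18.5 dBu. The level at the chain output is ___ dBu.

Stage 1: overshoot 17.5 dB → 17.5/2.5 = 7 dB → 8 dBu.
Stage 2: 8 dBu is 25 dB over -17 dBu; at 2.5:1 that becomes 10 dB over, giving -7 dBu.

-7 dBu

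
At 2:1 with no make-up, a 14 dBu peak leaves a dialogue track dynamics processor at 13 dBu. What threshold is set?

Input is 2 dB above T (since output overshoot × R = input overshoot: (13 − T)·2 = 14 − T gives T = 12 dBu).
Check: 12 + (14 − 12)/2 = 12 + 1 = 13 dBu. ✓

12 dBu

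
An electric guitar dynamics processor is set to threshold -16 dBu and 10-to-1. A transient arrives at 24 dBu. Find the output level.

Overshoot: 24 − (-16) = 40 dB.
At 10:1 the overshoot is divided by 10, leaving 4 dB above threshold.
So the level is -16 + 4 = -12 dBu.

-12 dBu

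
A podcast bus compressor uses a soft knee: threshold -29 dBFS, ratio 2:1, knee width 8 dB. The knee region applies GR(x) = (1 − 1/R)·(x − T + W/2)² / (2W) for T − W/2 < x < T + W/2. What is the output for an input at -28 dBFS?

x − T + W/2 = -28 − (-29) + 4 = 5.
GR = (1 − 1/2) × 5² / 16 = 0.5 × 25 / 16 = 0.78125 dB.
Output = -28 − 0.78125 = -28.78125 dBFS.

-28.78125 dBFS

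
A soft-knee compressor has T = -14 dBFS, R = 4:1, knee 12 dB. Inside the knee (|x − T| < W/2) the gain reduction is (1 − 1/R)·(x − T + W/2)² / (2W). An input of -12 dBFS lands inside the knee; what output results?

x − T + W/2 = -12 − (-14) + 6 = 8.
GR = (1 − 1/4) × 8² / 24 = 0.75 × 64 / 24 = 2 dB.
Output = -12 − 2 = -14 dBFS.

-14 dBFS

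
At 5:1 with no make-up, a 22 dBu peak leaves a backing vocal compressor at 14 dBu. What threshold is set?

12 dBu

Input is 10 dB above T (since output overshoot × R = input overshoot: (14 − T)·5 = 22 − T gives T = 12 dBu).
Check: 12 + (22 − 12)/5 = 12 + 2 = 14 dBu. ✓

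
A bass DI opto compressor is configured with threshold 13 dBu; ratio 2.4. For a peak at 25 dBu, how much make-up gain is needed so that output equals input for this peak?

Without make-up, output = threshold + overshoot/2.4 = 13 + 5 = 18 dBu.
Gap to target: 7 dB.

7 dB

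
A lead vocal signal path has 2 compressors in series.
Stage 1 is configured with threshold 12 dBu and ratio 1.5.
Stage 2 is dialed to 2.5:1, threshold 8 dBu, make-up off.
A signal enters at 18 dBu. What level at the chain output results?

11.2 dBu

Stage 1: 18 dBu is 6 dB over 12 dBu; at 1.5:1 that becomes 4 dB over, giving 16 dBu.
Stage 2: 16 dBu is 8 dB over 8 dBu; at 2.5:1 that becomes 3.2 dB over, giving 11.2 dBu.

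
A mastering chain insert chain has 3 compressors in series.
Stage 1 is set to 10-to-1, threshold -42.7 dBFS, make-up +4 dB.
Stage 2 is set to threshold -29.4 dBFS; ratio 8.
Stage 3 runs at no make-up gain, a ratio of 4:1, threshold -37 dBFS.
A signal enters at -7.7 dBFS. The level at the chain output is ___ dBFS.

Stage 1: -7.7 dBFS is 35 dB over -42.7 dBFS; at 10:1 that becomes 3.5 dB over, giving -39.2 dBFS; +4 dB make-up → -35.2 dBFS.
Stage 2: -35.2 dBFS ≤ -29.4 dBFS, so stage 2 doesn't engage; output -35.2 dBFS.
Stage 3: 1.8 dB above -37 dBFS, reduced 4:1 to 0.45 dB above → -36.55 dBFS.

-36.55 dBFS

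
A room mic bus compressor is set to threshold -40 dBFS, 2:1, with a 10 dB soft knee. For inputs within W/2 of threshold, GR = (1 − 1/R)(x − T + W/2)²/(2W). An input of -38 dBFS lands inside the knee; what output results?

x − T + W/2 = -38 − (-40) + 5 = 7.
GR = (1 − 1/2) × 7² / 20 = 0.5 × 49 / 20 = 1.225 dB.
Output = -38 − 1.225 = -39.225 dBFS.

-39.225 dBFS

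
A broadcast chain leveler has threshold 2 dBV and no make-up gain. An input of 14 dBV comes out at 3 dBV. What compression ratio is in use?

12:1

Input overshoot = 14 − 2 = 12 dB; output overshoot = 3 − 2 = 1 dB.
Ratio = 12 / 1 = 12.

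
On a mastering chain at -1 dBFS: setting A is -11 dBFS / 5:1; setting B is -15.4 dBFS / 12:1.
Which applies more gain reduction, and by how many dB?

B, by 5.2 dB

A: overshoot 10 dB → output overshoot 2 dB → GR 8 dB.
B: overshoot 14.4 dB → output overshoot 1.2 dB → GR 13.2 dB.
B reduces 5.2 dB more.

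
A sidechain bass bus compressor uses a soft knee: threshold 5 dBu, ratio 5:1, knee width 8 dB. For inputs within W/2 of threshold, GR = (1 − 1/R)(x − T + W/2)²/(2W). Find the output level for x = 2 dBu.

x − T + W/2 = 2 − 5 + 4 = 1.
GR = (1 − 1/5) × 1² / 16 = 0.8 × 1 / 16 = 0.05 dB.
Output = 2 − 0.05 = 1.95 dBu.

1.95 dBu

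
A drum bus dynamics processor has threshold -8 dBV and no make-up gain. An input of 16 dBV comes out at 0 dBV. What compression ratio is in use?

Input overshoot = 16 − (-8) = 24 dB; output overshoot = 0 − (-8) = 8 dB.
Ratio = 24 / 8 = 3.

3:1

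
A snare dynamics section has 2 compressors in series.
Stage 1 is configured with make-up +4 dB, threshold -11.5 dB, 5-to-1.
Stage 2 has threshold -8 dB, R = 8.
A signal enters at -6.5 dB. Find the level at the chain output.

Stage 1: overshoot 5 dB → 5/5 = 1 dB → -10.5 dB; +4 dB make-up → -6.5 dB.
Stage 2: 1.5 dB above -8 dB, reduced 8:1 to 0.1875 dB above → -7.8125 dB.

-7.8125 dB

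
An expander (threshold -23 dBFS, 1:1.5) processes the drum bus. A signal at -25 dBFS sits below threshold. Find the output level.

Undershoot = (-23) − (-25) = 2 dB.
At 1:1.5, that expands to 3 dB under threshold.
Output = -23 − 3 = -26 dBFS.

-26 dBFS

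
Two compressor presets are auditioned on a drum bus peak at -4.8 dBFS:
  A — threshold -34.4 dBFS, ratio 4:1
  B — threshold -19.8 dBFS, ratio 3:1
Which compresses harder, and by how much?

A: GR = 29.6 − 29.6/4 = 22.2 dB.
B: GR = 15 − 15/3 = 10 dB.
A reduces 12.2 dB more.

A, by 12.2 dB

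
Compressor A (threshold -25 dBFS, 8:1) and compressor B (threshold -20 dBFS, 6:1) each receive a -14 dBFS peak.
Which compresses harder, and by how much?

A, by 4.625 dB

A: overshoot 11 dB → output overshoot 1.375 dB → GR 9.625 dB.
B: overshoot 6 dB → output overshoot 1 dB → GR 5 dB.
Difference: 4.625 dB in favour of A.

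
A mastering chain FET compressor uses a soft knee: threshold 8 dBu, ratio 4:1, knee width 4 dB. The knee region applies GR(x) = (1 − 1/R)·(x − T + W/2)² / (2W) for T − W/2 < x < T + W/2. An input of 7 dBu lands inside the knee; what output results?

6.90625 dBu

x − T + W/2 = 7 − 8 + 2 = 1.
GR = (1 − 1/4) × 1² / 8 = 0.75 × 1 / 8 = 0.09375 dB.
Output = 7 − 0.09375 = 6.90625 dBu.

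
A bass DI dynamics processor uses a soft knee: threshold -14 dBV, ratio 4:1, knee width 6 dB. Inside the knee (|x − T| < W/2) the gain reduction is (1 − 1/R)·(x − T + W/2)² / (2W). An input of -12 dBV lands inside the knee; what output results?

x − T + W/2 = -12 − (-14) + 3 = 5.
GR = (1 − 1/4) × 5² / 12 = 0.75 × 25 / 12 = 1.5625 dB.
Output = -12 − 1.5625 = -13.5625 dBV.

-13.5625 dBV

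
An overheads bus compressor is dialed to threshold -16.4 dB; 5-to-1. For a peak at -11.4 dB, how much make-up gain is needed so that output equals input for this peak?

Without make-up, output = threshold + overshoot/5 = -16.4 + 1 = -15.4 dB.
Gap to target: 4 dB.

4 dB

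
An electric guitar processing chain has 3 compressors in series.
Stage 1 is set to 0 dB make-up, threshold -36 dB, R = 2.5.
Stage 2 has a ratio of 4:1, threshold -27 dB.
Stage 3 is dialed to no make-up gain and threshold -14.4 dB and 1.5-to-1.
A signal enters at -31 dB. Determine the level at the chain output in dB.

-34 dB

Stage 1: 5 dB above -36 dB, reduced 2.5:1 to 2 dB above → -34 dB.
Stage 2: -34 dB ≤ -27 dB, so stage 2 doesn't engage; output -34 dB.
Stage 3: below threshold (-34 ≤ -14.4); passes unchanged; output -34 dB.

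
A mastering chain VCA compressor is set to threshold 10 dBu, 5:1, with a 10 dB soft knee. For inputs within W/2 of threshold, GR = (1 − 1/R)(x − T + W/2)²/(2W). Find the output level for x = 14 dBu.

10.76 dBu

x − T + W/2 = 14 − 10 + 5 = 9.
GR = (1 − 1/5) × 9² / 20 = 0.8 × 81 / 20 = 3.24 dB.
Output = 14 − 3.24 = 10.76 dBu.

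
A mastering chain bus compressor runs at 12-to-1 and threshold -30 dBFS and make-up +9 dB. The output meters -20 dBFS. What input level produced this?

Remove make-up: -20 − 9 = -29 dBFS.
Post-compression overshoot = -29 − (-30) = 1 dB.
Undo the ratio: input overshoot = 1 × 12 = 12 dB, giving input = -18 dBFS.

-18 dBFS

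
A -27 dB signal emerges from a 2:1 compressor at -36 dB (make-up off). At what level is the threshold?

Gain reduction = -27 − (-36) = 9 dB; output overshoot = GR / (R − 1) = 9 / 1 = 9 dB.
Threshold = output − output overshoot = -36 − 9 = -45 dB.

-45 dB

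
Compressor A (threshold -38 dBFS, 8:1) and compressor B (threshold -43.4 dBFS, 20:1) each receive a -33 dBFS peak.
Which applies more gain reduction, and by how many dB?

B, by 5.505 dB

A: overshoot 5 dB → output overshoot 0.625 dB → GR 4.375 dB.
B: overshoot 10.4 dB → output overshoot 0.52 dB → GR 9.88 dB.
B applies 5.505 dB more gain reduction.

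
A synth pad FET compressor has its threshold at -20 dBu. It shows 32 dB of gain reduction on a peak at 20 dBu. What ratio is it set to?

5:1

Input overshoot = 20 − (-20) = 40 dB.
Output overshoot = 40 − 32 = 8 dB.
Ratio = input overshoot / output overshoot = 40 / 8 = 5.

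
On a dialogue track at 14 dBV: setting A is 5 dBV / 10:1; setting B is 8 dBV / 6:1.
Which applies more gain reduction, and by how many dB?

A, by 3.1 dB

A: overshoot 9 dB → output overshoot 0.9 dB → GR 8.1 dB.
B: overshoot 6 dB → output overshoot 1 dB → GR 5 dB.
A reduces 3.1 dB more.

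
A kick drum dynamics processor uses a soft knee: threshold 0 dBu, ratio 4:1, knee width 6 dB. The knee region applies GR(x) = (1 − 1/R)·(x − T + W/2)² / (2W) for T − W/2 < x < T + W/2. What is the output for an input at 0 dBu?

x − T + W/2 = 0 − 0 + 3 = 3.
GR = (1 − 1/4) × 3² / 12 = 0.75 × 9 / 12 = 0.5625 dB.
Output = 0 − 0.5625 = -0.5625 dBu.

-0.5625 dBu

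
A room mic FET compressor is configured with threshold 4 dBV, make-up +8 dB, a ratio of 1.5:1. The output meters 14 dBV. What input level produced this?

7 dBV

Before make-up, the level was 14 − 8 = 6 dBV.
The compressed level sits 6 − 4 = 2 dB over threshold.
Input overshoot = R × output overshoot = 3 dB → input = 4 + 3 = 7 dBV.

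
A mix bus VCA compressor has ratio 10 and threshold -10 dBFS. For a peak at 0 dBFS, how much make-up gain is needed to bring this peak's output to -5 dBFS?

4 dB

Without make-up, output = threshold + overshoot/10 = -10 + 1 = -9 dBFS.
Gap to target: 4 dB.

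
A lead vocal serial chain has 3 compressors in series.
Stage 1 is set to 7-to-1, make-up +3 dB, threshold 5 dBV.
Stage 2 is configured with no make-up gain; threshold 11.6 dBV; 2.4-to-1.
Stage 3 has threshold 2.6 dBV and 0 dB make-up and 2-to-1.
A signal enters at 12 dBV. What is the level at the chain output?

Stage 1: 12 dBV is 7 dB over 5 dBV; at 7:1 that becomes 1 dB over, giving 6 dBV; +3 dB make-up → 9 dBV.
Stage 2: 9 dBV ≤ 11.6 dBV, so stage 2 doesn't engage; output 9 dBV.
Stage 3: 9 dBV is 6.4 dB over 2.6 dBV; at 2:1 that becomes 3.2 dB over, giving 5.8 dBV.

5.8 dBV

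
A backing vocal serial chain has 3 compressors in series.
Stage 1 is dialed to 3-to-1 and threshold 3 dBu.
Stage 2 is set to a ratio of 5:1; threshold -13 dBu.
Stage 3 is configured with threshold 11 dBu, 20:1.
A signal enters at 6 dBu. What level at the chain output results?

Stage 1: overshoot 3 dB → 3/3 = 1 dB → 4 dBu.
Stage 2: overshoot 17 dB → 17/5 = 3.4 dB → -9.6 dBu.
Stage 3: -9.6 dBu ≤ 11 dBu, so stage 3 doesn't engage; output -9.6 dBu.

-9.6 dBu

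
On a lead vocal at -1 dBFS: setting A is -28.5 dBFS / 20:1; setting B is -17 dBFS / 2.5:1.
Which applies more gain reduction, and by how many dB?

A, by 16.525 dB

A: 27.5 dB over, compressed to 1.375 dB over, so 26.125 dB of GR.
B: 16 dB over, compressed to 6.4 dB over, so 9.6 dB of GR.
Difference: 16.525 dB in favour of A.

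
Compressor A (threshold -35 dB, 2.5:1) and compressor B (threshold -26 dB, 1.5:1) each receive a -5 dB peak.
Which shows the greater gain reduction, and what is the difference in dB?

A, by 11 dB

A: overshoot 30 dB → output overshoot 12 dB → GR 18 dB.
B: overshoot 21 dB → output overshoot 14 dB → GR 7 dB.
Difference: 11 dB in favour of A.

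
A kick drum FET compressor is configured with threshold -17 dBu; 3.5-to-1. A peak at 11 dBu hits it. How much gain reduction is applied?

20 dB

Overshoot = 11 − (-17) = 28 dB.
After 3.5:1 compression the overshoot becomes 28/3.5 = 8 dB.
Gain reduction = 28 − 8 = 20 dB.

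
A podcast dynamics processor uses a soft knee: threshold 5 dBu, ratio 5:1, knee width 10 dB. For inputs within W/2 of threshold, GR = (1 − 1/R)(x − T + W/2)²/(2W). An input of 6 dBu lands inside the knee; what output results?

x − T + W/2 = 6 − 5 + 5 = 6.
GR = (1 − 1/5) × 6² / 20 = 0.8 × 36 / 20 = 1.44 dB.
Output = 6 − 1.44 = 4.56 dBu.

4.56 dBu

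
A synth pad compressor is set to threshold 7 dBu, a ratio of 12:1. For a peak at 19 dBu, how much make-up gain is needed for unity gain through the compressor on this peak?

Without make-up, output = threshold + overshoot/12 = 7 + 1 = 8 dBu.
Gap to target: 11 dB.

11 dB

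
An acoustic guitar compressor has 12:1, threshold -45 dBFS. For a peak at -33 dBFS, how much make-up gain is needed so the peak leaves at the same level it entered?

Overshoot 12 dB → 12/12 = 1 dB after compression, so the compressed level is -45 + 1 = -44 dBFS.
Make-up = target − compressed = -33 − (-44) = 11 dB.

11 dB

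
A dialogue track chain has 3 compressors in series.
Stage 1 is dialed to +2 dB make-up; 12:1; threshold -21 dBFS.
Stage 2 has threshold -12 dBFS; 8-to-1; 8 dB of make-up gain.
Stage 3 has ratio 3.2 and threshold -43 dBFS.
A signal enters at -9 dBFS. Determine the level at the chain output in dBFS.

Stage 1: 12 dB above -21 dBFS, reduced 12:1 to 1 dB above → -20 dBFS; +2 dB make-up → -18 dBFS.
Stage 2: -18 dBFS is at or below the -12 dBFS threshold — no compression; make-up brings it to -10 dBFS.
Stage 3: overshoot 33 dB → 33/3.2 = 10.3125 dB → -32.6875 dBFS.

-32.6875 dBFS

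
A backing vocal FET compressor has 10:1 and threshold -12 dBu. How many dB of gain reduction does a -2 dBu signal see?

The signal is 10 dB above threshold.
At 10:1, output sits 10/10 = 1 dB above threshold.
So the signal is attenuated by 10 − 1 = 9 dB.

9 dB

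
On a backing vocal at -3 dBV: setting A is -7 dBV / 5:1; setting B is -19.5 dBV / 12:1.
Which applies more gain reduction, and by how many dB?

A: GR = 4 − 4/5 = 3.2 dB.
B: GR = 16.5 − 16.5/12 = 15.125 dB.
B applies 11.925 dB more gain reduction.

B, by 11.925 dB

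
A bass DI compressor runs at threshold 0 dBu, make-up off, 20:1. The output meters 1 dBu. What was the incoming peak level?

Post-compression overshoot = 1 − 0 = 1 dB.
Before 20:1 compression the overshoot was 1 × 20 = 20 dB, so input = 0 + 20 = 20 dBu.

20 dBu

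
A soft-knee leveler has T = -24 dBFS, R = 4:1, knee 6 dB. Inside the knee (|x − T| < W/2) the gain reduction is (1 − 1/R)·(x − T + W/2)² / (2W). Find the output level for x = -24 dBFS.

-24.5625 dBFS

x − T + W/2 = -24 − (-24) + 3 = 3.
GR = (1 − 1/4) × 3² / 12 = 0.75 × 9 / 12 = 0.5625 dB.
Output = -24 − 0.5625 = -24.5625 dBFS.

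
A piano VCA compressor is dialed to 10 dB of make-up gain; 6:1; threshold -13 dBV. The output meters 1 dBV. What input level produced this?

11 dBV

Stripping the +10 dB make-up gives -9 dBV at the gain stage.
The compressed level sits -9 − (-13) = 4 dB over threshold.
Before 6:1 compression the overshoot was 4 × 6 = 24 dB, so input = -13 + 24 = 11 dBV.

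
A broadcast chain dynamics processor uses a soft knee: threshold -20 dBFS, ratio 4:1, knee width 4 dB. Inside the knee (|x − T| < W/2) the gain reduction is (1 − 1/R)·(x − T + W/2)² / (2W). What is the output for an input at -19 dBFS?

-19.84375 dBFS

x − T + W/2 = -19 − (-20) + 2 = 3.
GR = (1 − 1/4) × 3² / 8 = 0.75 × 9 / 8 = 0.84375 dB.
Output = -19 − 0.84375 = -19.84375 dBFS.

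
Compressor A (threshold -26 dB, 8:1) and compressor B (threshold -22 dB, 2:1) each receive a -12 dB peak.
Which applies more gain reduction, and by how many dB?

A: GR = 14 − 14/8 = 12.25 dB.
B: GR = 10 − 10/2 = 5 dB.
A reduces 7.25 dB more.

A, by 7.25 dB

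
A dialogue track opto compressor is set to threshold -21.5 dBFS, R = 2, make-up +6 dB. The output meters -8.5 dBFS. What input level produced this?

Before make-up, the level was -8.5 − 6 = -14.5 dBFS.
Post-compression overshoot = -14.5 − (-21.5) = 7 dB.
Undo the ratio: input overshoot = 7 × 2 = 14 dB, giving input = -7.5 dBFS.

-7.5 dBFS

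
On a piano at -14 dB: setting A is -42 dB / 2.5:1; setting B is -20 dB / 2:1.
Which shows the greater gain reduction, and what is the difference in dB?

A, by 13.8 dB

A: overshoot 28 dB → output overshoot 11.2 dB → GR 16.8 dB.
B: overshoot 6 dB → output overshoot 3 dB → GR 3 dB.
A reduces 13.8 dB more.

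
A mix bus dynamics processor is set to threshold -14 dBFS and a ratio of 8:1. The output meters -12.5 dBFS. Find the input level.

-2 dBFS

That's 1.5 dB above the -14 dBFS threshold.
Undo the ratio: input overshoot = 1.5 × 8 = 12 dB, giving input = -2 dBFS.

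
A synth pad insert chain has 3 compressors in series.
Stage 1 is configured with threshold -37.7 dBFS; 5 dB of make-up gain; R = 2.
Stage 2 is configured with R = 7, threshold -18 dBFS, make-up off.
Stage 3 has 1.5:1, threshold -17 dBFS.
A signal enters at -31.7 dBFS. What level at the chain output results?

-29.7 dBFS

Stage 1: overshoot 6 dB → 6/2 = 3 dB → -34.7 dBFS; +5 dB make-up → -29.7 dBFS.
Stage 2: -29.7 dBFS ≤ -18 dBFS, so stage 2 doesn't engage; output -29.7 dBFS.
Stage 3: -29.7 dBFS is at or below the -17 dBFS threshold — no compression; output -29.7 dBFS.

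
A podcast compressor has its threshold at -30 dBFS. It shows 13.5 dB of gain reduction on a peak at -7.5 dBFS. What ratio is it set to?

2.5:1

Input overshoot = -7.5 − (-30) = 22.5 dB.
Output overshoot = 22.5 − 13.5 = 9 dB.
Ratio = input overshoot / output overshoot = 22.5 / 9 = 2.5.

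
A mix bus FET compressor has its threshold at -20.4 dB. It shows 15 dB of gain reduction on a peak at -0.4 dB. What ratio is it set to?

Input overshoot = -0.4 − (-20.4) = 20 dB.
Output overshoot = 20 − 15 = 5 dB.
Ratio = input overshoot / output overshoot = 20 / 5 = 4.

4:1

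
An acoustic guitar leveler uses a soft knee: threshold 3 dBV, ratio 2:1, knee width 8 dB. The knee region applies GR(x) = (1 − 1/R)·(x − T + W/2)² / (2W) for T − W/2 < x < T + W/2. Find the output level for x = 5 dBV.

x − T + W/2 = 5 − 3 + 4 = 6.
GR = (1 − 1/2) × 6² / 16 = 0.5 × 36 / 16 = 1.125 dB.
Output = 5 − 1.125 = 3.875 dBV.

3.875 dBV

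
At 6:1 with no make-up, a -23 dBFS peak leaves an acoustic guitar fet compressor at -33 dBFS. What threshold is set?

Gain reduction = -23 − (-33) = 10 dB; output overshoot = GR / (R − 1) = 10 / 5 = 2 dB.
Threshold = output − output overshoot = -33 − 2 = -35 dBFS.

-35 dBFS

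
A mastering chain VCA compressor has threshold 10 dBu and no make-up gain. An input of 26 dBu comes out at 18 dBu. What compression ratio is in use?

Input overshoot = 26 − 10 = 16 dB; output overshoot = 18 − 10 = 8 dB.
Ratio = 16 / 8 = 2.

2:1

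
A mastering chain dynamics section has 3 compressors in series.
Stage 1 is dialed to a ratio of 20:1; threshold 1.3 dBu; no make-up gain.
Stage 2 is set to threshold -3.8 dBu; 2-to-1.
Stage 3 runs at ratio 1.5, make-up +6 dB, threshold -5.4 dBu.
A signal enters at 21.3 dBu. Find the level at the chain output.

3.7 dBu

Stage 1: overshoot 20 dB → 20/20 = 1 dB → 2.3 dBu.
Stage 2: overshoot 6.1 dB → 6.1/2 = 3.05 dB → -0.75 dBu.
Stage 3: -0.75 dBu is 4.65 dB over -5.4 dBu; at 1.5:1 that becomes 3.1 dB over, giving -2.3 dBu; +6 dB make-up → 3.7 dBu.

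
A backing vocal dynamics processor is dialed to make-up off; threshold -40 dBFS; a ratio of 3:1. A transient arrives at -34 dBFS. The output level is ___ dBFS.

-38 dBFS

The input is 6 dB above the -40 dBFS threshold.
3:1 compression reduces that to 6/3 = 2 dB over.
Output = -40 + 2 = -38 dBFS.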